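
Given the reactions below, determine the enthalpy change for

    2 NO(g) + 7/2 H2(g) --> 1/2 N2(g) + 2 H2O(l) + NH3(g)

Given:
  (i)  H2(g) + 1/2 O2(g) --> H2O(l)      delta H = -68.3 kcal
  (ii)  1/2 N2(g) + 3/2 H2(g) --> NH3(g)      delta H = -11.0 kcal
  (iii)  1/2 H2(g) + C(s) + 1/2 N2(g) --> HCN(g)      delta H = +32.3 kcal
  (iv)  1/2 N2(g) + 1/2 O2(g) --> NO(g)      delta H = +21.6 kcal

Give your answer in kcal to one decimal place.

(i) × 2: (2)·(-68.3) = -136.6 kcal
(ii) as written: -11.0 kcal
(iii): not needed.
(iv) reversed and × 2: (-2)·(+21.6) = -43.2 kcal
Combining the equations, delta H = (-136.6) + (-11.0) + (-43.2) = -190.8 kcal

delta H = -190.8 kcal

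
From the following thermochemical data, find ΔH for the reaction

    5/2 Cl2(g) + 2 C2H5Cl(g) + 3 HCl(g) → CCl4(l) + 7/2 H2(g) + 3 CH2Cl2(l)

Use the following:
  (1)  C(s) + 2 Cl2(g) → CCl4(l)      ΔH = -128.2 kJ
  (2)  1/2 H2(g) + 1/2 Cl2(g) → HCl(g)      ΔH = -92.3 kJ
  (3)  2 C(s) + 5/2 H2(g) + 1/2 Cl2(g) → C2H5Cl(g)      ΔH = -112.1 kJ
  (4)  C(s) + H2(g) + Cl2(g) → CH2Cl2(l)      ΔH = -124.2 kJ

ΔH = 0.3 kJ

(1) as written: -128.2 kJ
(2) reversed and × 3: (-3)·(-92.3) = +276.9 kJ
(3) reversed and × 2: (-2)·(-112.1) = +224.2 kJ
(4) × 3: (3)·(-124.2) = -372.6 kJ
Since enthalpy is a state function, ΔH = (1)·(-128.2) + (-3)·(-92.3) + (-2)·(-112.1) + (3)·(-124.2) = 0.3 kJ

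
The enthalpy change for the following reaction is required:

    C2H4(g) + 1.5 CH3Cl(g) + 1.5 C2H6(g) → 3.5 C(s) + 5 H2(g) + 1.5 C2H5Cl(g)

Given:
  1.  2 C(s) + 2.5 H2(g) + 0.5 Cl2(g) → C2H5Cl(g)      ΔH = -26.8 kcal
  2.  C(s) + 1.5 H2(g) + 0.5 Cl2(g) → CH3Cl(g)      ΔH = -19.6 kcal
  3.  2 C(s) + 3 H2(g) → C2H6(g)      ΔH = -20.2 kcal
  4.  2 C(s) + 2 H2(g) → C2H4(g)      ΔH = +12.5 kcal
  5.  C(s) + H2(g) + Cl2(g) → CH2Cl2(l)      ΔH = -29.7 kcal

ΔH = 7.0 kcal

eq. 1 × 3/2: (3/2)·(-26.8) = -40.2 kcal
eq. 2 reversed and × 3/2: (-3/2)·(-19.6) = +29.4 kcal
eq. 3 reversed and × 3/2: (-3/2)·(-20.2) = +30.3 kcal
eq. 4 reversed: -12.5 kcal
eq. 5: not needed.
Summing the manipulated equations, ΔH = (3/2)·(-26.8) + (-3/2)·(-19.6) + (-3/2)·(-20.2) + (-1)·(+12.5) = 7.0 kcal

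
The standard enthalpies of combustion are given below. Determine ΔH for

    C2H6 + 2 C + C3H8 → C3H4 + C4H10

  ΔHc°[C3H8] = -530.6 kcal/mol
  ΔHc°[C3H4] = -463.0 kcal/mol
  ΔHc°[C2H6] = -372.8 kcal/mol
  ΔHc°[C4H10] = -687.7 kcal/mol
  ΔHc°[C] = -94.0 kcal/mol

Using ΔH = Σ nΔHc°(reactants) − Σ nΔHc°(products):
= [1·(-372.8) + 2·(-94.0) + 1·(-530.6)] − [1·(-463.0) + 1·(-687.7)]
= 59.3 kcal/mol

ΔH = 59.3 kcal/mol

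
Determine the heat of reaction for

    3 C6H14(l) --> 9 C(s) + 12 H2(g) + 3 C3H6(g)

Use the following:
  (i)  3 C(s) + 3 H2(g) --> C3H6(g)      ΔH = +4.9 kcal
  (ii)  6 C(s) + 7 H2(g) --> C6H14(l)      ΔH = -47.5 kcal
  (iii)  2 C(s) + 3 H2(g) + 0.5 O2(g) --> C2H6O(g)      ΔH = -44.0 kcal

(i) × 3: (3)·(+4.9) = +14.7 kcal
(ii) reversed and × 3: (-3)·(-47.5) = +142.5 kcal
(iii): not needed.
ΔH = (3)·(+4.9) + (-3)·(-47.5) = 157.2 kcal

ΔH = 157.2 kcal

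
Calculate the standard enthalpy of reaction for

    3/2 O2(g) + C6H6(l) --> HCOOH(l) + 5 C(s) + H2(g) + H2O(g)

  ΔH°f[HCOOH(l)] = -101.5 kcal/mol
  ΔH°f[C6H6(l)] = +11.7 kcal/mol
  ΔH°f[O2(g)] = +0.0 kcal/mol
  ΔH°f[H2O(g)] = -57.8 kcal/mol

ΔHrxn = -171.0 kcal/mol

Products: 1·(-101.5) + 5·(+0.0) + 1·(+0.0) + 1·(-57.8) = -159.3
Reactants: 3/2·(+0.0) + 1·(+11.7) = +11.7
ΔHrxn = (-159.3) − (+11.7) = -171.0 kcal/mol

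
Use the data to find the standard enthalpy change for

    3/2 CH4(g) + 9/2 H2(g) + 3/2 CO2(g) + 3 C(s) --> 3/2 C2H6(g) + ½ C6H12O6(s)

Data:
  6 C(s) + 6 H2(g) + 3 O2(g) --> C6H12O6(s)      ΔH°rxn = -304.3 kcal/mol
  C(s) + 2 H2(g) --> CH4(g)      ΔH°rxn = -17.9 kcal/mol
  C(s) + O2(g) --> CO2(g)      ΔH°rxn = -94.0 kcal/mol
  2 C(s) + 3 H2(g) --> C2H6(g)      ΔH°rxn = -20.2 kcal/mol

ΔH°rxn = -14.6 kcal/mol

equation 1 × 1/2: (1/2)·(-304.3) = -152.15 kcal/mol
equation 2 reversed and × 3/2: (-3/2)·(-17.9) = +26.85 kcal/mol
equation 3 reversed and × 3/2: (-3/2)·(-94.0) = +141.0 kcal/mol
equation 4 × 3/2: (3/2)·(-20.2) = -30.3 kcal/mol
By Hess's law, ΔH°rxn = (-152.15) + (+26.85) + (+141.0) + (-30.3) = -14.6 kcal/mol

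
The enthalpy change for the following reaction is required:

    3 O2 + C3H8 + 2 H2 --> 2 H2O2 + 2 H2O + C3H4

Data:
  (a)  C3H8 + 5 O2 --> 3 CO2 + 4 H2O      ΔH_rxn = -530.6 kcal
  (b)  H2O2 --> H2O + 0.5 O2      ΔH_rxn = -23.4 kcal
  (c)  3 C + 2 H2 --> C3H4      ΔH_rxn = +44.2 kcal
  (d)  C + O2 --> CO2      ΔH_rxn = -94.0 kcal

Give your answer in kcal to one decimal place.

ΔH_rxn = -157.6 kcal

(a) as written (C3H8 already on the reactant side): -530.6 kcal
(b) reversed and × 2 (reverse to put H2O2 on the product side; scale by 2 for the 2 H2O2): (-2)·(-23.4) = +46.8 kcal
(c) as written (C3H4 already on the product side): +44.2 kcal
(d) reversed and × 3: (-3)·(-94.0) = +282.0 kcal
By Hess's law, ΔH_rxn = (1)·(-530.6) + (-2)·(-23.4) + (1)·(+44.2) + (-3)·(-94.0) = -157.6 kcal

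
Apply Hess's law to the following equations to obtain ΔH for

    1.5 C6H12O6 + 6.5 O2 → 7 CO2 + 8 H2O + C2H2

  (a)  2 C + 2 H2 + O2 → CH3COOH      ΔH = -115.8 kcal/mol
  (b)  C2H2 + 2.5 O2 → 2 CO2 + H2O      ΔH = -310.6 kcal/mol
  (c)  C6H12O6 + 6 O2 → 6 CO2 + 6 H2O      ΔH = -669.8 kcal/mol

(a): not needed.
(b) reversed: +310.6 kcal/mol
(c) × 3/2: (3/2)·(-669.8) = -1004.7 kcal/mol
ΔH = (+310.6) + (-1004.7) = -694.1 kcal/mol

ΔH = -694.1 kcal/mol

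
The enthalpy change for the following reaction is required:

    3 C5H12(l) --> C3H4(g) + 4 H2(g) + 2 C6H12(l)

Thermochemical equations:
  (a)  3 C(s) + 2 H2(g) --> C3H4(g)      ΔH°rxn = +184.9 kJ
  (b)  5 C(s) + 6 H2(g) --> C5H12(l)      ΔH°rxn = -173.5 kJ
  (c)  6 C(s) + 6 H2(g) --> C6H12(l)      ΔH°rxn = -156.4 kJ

ΔH°rxn = 392.6 kJ

(a) as written: +184.9 kJ
(b) reversed and × 3: (-3)·(-173.5) = +520.5 kJ
(c) × 2: (2)·(-156.4) = -312.8 kJ
ΔH°rxn = (1)·(+184.9) + (-3)·(-173.5) + (2)·(-156.4) = 392.6 kJ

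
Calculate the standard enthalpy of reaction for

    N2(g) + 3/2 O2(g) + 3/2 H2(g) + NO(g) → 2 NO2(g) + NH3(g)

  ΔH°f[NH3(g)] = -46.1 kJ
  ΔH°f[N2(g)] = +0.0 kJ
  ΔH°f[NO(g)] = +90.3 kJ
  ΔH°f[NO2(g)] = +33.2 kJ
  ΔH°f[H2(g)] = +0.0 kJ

ΔHrxn = -70.0 kJ

Products: 2·(+33.2) + 1·(-46.1) = +20.3
Reactants: 1·(+0.0) + 3/2·(+0.0) + 3/2·(+0.0) + 1·(+90.3) = +90.3
ΔHrxn = (+20.3) − (+90.3) = -70.0 kJ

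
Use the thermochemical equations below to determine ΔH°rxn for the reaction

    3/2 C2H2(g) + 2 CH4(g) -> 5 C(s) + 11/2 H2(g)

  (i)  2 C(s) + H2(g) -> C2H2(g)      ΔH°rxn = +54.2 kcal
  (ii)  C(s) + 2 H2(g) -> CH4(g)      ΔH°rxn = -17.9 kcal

(i) reversed and × 3/2: (-3/2)·(+54.2) = -81.3 kcal
(ii) reversed and × 2: (-2)·(-17.9) = +35.8 kcal
By Hess's law, ΔH°rxn = (-81.3) + (+35.8) = -45.5 kcal

ΔH°rxn = -45.5 kcal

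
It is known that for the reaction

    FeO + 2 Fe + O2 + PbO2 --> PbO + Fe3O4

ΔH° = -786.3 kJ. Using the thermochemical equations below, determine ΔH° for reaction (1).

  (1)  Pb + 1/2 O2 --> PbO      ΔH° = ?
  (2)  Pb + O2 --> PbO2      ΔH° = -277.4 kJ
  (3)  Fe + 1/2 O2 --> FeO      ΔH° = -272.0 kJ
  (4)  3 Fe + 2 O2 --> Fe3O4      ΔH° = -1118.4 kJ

ΔH° = -217.3 kJ

(1) as written (PbO already on the product side): contributes x
(2) reversed (PbO2 must end up as a reactant): +277.4 kJ
(3) reversed (FeO must end up as a reactant): +272.0 kJ
(4) as written (Fe3O4 already on the product side): -1118.4 kJ
-786.3 = (+277.4) + (+272.0) + (-1118.4) + x
x = (-786.3 − (-569.0)) / (1) = -217.3 kJ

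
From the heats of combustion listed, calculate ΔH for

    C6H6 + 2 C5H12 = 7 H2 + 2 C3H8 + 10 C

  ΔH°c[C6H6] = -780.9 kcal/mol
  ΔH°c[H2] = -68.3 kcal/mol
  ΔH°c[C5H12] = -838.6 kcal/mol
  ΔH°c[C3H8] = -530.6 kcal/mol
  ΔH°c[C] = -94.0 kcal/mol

ΔH = 21.2 kcal/mol

Using ΔH = Σ nΔHc°(reactants) − Σ nΔHc°(products):
= [1·(-780.9) + 2·(-838.6)] − [7·(-68.3) + 2·(-530.6) + 10·(-94.0)]
= 21.2 kcal/mol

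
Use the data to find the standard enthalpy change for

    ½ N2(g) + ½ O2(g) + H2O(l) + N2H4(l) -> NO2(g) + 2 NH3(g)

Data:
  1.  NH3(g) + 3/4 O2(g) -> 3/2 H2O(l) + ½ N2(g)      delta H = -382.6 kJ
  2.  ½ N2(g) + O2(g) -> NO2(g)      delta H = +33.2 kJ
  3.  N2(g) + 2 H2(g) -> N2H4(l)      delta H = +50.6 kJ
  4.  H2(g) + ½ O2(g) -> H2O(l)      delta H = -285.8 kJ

eq. 1 reversed and × 2 (NH3(g) must end up as a product; ×2 to match 2 NH3(g) in the target): (-2)·(-382.6) = +765.2 kJ
eq. 2 as written (NO2(g) already on the product side): +33.2 kJ
eq. 3 reversed (reverse to put N2H4(l) on the reactant side): -50.6 kJ
eq. 4 × 2: (2)·(-285.8) = -571.6 kJ
delta H = (-2)·(-382.6) + (1)·(+33.2) + (-1)·(+50.6) + (2)·(-285.8) = 176.2 kJ

delta H = 176.2 kJ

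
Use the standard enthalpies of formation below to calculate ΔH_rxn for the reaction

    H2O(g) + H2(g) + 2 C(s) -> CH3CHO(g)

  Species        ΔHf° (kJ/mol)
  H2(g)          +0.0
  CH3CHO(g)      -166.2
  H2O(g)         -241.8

ΔH_rxn = 75.6 kJ/mol

Products: 1·(-166.2) = -166.2
Reactants: 1·(-241.8) + 1·(+0.0) + 2·(+0.0) = -241.8
ΔH_rxn = (-166.2) − (-241.8) = 75.6 kJ/mol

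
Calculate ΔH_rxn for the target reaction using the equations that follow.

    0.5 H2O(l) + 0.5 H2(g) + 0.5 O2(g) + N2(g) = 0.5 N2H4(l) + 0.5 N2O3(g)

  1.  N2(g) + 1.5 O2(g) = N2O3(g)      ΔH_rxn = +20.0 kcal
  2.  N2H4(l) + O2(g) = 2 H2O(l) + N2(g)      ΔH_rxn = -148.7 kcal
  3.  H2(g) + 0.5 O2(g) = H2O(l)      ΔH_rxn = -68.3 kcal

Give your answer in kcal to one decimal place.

eq. 1 × 1/2: (1/2)·(+20.0) = +10.0 kcal
eq. 2 reversed and × 1/2: (-1/2)·(-148.7) = +74.35 kcal
eq. 3 × 1/2: (1/2)·(-68.3) = -34.15 kcal
By Hess's law, ΔH_rxn = (+10.0) + (+74.35) + (-34.15) = 50.2 kcal

ΔH_rxn = 50.2 kcal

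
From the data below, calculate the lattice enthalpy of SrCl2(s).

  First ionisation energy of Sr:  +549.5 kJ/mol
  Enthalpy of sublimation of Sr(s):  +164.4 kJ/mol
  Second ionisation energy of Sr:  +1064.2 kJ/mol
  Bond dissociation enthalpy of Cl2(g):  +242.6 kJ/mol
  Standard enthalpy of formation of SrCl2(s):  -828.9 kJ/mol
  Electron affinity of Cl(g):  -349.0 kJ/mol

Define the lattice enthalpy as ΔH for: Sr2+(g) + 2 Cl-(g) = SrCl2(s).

U = -2151.6 kJ/mol

ΔHf° = 1·ΔHsub + 1·(ΣIE) + 1·D(Cl2) + 2·EA + U
-828.9 = 1·(+164.4) + 1·(+1613.7) + 1·(+242.6) + 2·(-349.0) + U
U = -828.9 − (+1322.7) = -2151.6 kJ/mol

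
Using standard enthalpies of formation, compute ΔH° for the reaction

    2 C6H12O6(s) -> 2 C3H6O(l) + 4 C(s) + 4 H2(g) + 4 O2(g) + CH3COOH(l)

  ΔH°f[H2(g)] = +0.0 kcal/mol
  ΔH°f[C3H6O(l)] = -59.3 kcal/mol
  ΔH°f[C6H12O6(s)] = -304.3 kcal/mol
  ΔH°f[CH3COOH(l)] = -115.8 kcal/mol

Products: 2·(-59.3) + 4·(+0.0) + 4·(+0.0) + 4·(+0.0) + 1·(-115.8) = -234.4
Reactants: 2·(-304.3) = -608.6
ΔH° = (-234.4) − (-608.6) = 374.2 kcal/mol

ΔH° = 374.2 kcal/mol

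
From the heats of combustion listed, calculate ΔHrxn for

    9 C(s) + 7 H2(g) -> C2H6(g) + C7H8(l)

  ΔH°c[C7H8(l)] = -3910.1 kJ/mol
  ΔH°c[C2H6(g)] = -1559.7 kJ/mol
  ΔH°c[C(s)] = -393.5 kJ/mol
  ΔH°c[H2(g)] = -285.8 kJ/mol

ΔHrxn = -72.3 kJ/mol

With combustion enthalpies, reactants minus products:
= [9·(-393.5) + 7·(-285.8)] − [1·(-1559.7) + 1·(-3910.1)]
= -72.3 kJ/mol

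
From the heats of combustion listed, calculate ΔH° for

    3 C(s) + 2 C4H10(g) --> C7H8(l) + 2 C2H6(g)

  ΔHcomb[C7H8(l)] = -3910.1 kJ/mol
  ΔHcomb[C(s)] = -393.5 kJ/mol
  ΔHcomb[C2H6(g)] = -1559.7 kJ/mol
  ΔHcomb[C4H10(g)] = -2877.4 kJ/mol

ΔH° = 94.2 kJ/mol

With combustion enthalpies, reactants minus products:
= [3·(-393.5) + 2·(-2877.4)] − [1·(-3910.1) + 2·(-1559.7)]
= 94.2 kJ/mol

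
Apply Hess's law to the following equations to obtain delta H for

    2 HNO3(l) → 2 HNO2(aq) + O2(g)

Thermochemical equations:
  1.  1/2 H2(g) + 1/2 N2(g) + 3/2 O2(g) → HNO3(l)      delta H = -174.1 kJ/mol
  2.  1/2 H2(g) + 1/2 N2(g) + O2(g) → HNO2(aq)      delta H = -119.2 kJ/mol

delta H = 109.8 kJ/mol

eq. 1 reversed and × 2 (HNO3(l) must end up as a reactant; scale by 2 for the 2 HNO3(l)): (-2)·(-174.1) = +348.2 kJ/mol
eq. 2 × 2 (scale by 2 for the 2 HNO2(aq)): (2)·(-119.2) = -238.4 kJ/mol
Combining the equations, delta H = (-2)·(-174.1) + (2)·(-119.2) = 109.8 kJ/mol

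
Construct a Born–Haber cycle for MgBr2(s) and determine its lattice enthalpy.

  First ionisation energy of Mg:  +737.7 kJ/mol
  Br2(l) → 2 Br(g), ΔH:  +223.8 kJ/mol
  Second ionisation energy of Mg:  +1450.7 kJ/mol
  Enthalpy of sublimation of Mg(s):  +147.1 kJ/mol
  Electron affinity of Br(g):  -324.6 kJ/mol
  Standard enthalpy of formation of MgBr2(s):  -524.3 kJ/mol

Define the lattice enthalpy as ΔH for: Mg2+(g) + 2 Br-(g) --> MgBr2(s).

ΔHf° = 1·ΔHsub + 1·(ΣIE) + 1·D(Br2) + 2·EA + U
-524.3 = 1·(+147.1) + 1·(+2188.4) + 1·(+223.8) + 2·(-324.6) + U
U = -524.3 − (+1910.1) = -2434.4 kJ/mol

U = -2434.4 kJ/mol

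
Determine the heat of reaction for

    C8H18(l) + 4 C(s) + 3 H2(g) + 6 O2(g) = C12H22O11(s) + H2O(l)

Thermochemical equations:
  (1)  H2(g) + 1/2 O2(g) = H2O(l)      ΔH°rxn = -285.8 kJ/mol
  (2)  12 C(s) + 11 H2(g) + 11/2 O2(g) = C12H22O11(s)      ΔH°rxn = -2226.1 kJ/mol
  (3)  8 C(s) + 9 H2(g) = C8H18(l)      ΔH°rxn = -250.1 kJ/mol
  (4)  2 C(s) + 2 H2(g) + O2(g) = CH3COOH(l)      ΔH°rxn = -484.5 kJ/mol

ΔH°rxn = -2261.8 kJ/mol

(1) as written (H2O(l) already on the product side): -285.8 kJ/mol
(2) as written (C12H22O11(s) already on the product side): -2226.1 kJ/mol
(3) reversed (C8H18(l) must end up as a reactant): +250.1 kJ/mol
(4): not needed (CH3COOH(l) appears nowhere else).
Combining the equations, ΔH°rxn = (1)·(-285.8) + (1)·(-2226.1) + (-1)·(-250.1) = -2261.8 kJ/mol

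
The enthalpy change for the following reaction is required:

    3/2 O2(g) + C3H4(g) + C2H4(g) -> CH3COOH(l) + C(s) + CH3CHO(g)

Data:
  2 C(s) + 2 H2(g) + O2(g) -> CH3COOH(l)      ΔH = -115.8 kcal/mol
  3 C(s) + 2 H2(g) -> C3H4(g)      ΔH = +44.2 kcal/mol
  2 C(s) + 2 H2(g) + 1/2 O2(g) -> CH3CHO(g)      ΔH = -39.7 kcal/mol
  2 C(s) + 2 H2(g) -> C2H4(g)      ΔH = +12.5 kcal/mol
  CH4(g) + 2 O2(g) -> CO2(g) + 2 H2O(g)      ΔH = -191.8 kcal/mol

equation 1 as written (CH3COOH(l) already on the product side): -115.8 kcal/mol
equation 2 reversed (reverse to put C3H4(g) on the reactant side): -44.2 kcal/mol
equation 3 as written (CH3CHO(g) already on the product side): -39.7 kcal/mol
equation 4 reversed (C2H4(g) must end up as a reactant): -12.5 kcal/mol
equation 5: not needed (CH4(g) appears nowhere else).
ΔH = (-115.8) + (-44.2) + (-39.7) + (-12.5) = -212.2 kcal/mol

ΔH = -212.2 kcal/mol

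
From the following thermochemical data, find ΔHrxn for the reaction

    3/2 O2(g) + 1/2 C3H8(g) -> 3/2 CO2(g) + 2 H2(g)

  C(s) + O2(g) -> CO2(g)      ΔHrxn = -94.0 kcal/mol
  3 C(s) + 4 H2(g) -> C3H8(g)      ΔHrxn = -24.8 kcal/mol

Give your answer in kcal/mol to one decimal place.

ΔHrxn = -128.6 kcal/mol

equation 1 × 3/2: (3/2)·(-94.0) = -141.0 kcal/mol
equation 2 reversed and × 1/2: (-1/2)·(-24.8) = +12.4 kcal/mol
Combining the equations, ΔHrxn = (3/2)·(-94.0) + (-1/2)·(-24.8) = -128.6 kcal/mol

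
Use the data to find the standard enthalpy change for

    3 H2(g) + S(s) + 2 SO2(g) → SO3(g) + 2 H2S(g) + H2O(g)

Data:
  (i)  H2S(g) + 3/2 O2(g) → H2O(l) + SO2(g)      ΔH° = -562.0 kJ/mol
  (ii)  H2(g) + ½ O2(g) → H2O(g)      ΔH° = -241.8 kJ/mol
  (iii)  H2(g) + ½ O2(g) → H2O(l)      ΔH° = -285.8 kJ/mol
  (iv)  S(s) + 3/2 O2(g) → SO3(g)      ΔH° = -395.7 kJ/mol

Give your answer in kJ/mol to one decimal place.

ΔH° = -85.1 kJ/mol

(i) reversed and × 2: (-2)·(-562.0) = +1124.0 kJ/mol
(ii) as written: -241.8 kJ/mol
(iii) × 2: (2)·(-285.8) = -571.6 kJ/mol
(iv) as written: -395.7 kJ/mol
Summing the manipulated equations, ΔH° = (-2)·(-562.0) + (1)·(-241.8) + (2)·(-285.8) + (1)·(-395.7) = -85.1 kJ/mol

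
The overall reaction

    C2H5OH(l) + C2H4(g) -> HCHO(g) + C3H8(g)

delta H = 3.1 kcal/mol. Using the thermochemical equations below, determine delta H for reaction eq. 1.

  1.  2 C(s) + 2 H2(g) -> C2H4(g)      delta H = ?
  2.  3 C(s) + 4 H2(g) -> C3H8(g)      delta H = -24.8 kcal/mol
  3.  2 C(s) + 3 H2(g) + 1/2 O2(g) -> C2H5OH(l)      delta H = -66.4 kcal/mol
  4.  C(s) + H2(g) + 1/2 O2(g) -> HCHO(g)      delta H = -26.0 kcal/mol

delta H = 12.5 kcal/mol

eq. 1 reversed: contributes −x
eq. 2 as written: -24.8 kcal/mol
eq. 3 reversed: +66.4 kcal/mol
eq. 4 as written: -26.0 kcal/mol
+3.1 = (-24.8) + (+66.4) + (-26.0) − x
x = (+3.1 − (+15.6)) / (-1) = 12.5 kcal/mol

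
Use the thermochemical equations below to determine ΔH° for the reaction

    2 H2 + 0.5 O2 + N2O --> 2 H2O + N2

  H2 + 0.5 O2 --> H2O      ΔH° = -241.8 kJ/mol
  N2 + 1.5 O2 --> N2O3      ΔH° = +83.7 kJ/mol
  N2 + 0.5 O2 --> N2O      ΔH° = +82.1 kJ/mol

equation 1 × 2 (scale by 2 for the 2 H2O): (2)·(-241.8) = -483.6 kJ/mol
equation 2: not needed (N2O3 appears nowhere else).
equation 3 reversed (N2O must end up as a reactant): -82.1 kJ/mol
By Hess's law, ΔH° = (2)·(-241.8) + (-1)·(+82.1) = -565.7 kJ/mol

ΔH° = -565.7 kJ/mol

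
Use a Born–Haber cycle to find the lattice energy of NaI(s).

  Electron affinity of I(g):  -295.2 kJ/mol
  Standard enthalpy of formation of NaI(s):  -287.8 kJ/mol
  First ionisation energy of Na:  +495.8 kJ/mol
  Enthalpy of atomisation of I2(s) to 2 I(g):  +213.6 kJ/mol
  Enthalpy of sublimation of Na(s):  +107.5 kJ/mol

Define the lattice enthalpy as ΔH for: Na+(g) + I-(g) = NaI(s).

U = -702.7 kJ/mol

ΔHf° = 1·ΔHsub + 1·(ΣIE) + 1/2·D(I2) + 1·EA + U
-287.8 = 1·(+107.5) + 1·(+495.8) + 1/2·(+213.6) + 1·(-295.2) + U
U = -287.8 − (+414.9) = -702.7 kJ/mol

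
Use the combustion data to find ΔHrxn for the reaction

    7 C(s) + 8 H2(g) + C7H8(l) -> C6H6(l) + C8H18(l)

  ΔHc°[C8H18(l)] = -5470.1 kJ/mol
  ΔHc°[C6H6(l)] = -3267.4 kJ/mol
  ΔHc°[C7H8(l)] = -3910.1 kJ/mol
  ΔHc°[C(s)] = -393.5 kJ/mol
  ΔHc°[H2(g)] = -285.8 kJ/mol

Using ΔH = Σ nΔHc°(reactants) − Σ nΔHc°(products):
= [7·(-393.5) + 8·(-285.8) + 1·(-3910.1)] − [1·(-3267.4) + 1·(-5470.1)]
= -213.5 kJ/mol

ΔHrxn = -213.5 kJ/mol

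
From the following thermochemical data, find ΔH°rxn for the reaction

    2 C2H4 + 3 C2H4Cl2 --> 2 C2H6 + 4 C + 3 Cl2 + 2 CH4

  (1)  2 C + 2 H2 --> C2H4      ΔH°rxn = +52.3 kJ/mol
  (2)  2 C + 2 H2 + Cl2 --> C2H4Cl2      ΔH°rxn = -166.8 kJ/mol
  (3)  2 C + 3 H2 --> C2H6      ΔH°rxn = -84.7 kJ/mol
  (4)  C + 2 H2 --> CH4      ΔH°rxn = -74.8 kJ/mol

ΔH°rxn = 76.8 kJ/mol

(1) reversed and × 2: (-2)·(+52.3) = -104.6 kJ/mol
(2) reversed and × 3: (-3)·(-166.8) = +500.4 kJ/mol
(3) × 2: (2)·(-84.7) = -169.4 kJ/mol
(4) × 2: (2)·(-74.8) = -149.6 kJ/mol
ΔH°rxn = (-104.6) + (+500.4) + (-169.4) + (-149.6) = 76.8 kJ/mol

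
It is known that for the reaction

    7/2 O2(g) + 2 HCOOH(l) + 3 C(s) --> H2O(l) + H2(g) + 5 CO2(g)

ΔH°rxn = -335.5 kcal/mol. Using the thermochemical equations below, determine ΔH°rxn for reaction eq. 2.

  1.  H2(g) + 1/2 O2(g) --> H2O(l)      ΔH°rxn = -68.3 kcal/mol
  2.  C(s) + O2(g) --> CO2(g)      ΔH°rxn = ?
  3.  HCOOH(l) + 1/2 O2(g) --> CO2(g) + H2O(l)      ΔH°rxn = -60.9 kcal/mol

eq. 1 reversed: +68.3 kcal/mol
eq. 2 × 3: contributes 3·x
eq. 3 × 2: (2)·(-60.9) = -121.8 kcal/mol
-335.5 = (+68.3) + (-121.8) + 3·x
x = (-335.5 − (-53.5)) / (3) = -94.0 kcal/mol

ΔH°rxn = -94.0 kcal/mol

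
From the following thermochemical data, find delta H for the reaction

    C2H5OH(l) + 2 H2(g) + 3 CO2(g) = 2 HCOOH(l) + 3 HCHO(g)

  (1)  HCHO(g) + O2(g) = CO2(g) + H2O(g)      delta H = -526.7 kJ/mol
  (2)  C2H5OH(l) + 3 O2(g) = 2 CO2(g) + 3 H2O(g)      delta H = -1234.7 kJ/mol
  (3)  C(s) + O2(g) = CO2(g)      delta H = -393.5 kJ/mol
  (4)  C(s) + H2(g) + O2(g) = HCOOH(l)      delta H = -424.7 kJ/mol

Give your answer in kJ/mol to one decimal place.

(1) reversed and × 3 (reverse to put HCHO(g) on the product side; ×3 to match 3 HCHO(g) in the target): (-3)·(-526.7) = +1580.1 kJ/mol
(2) as written (C2H5OH(l) already on the reactant side): -1234.7 kJ/mol
(3) reversed and × 2: (-2)·(-393.5) = +787.0 kJ/mol
(4) × 2 (scale by 2 for the 2 HCOOH(l)): (2)·(-424.7) = -849.4 kJ/mol
Combining the equations, delta H = (-3)·(-526.7) + (1)·(-1234.7) + (-2)·(-393.5) + (2)·(-424.7) = 283.0 kJ/mol

delta H = 283.0 kJ/mol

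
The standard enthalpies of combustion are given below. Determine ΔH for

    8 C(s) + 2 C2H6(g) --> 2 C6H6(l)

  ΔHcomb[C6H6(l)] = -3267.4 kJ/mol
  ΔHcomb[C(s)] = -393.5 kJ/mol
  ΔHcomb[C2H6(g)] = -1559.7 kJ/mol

Using ΔH = Σ nΔHc°(reactants) − Σ nΔHc°(products):
= [8·(-393.5) + 2·(-1559.7)] − [2·(-3267.4)]
= 267.4 kJ/mol

ΔH = 267.4 kJ/mol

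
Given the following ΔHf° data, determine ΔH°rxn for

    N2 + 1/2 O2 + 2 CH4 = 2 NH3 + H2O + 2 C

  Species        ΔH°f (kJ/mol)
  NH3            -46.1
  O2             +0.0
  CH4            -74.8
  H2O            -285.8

ΔH°rxn = -228.4 kJ/mol

Products: 2·(-46.1) + 1·(-285.8) + 2·(+0.0) = -378.0
Reactants: 1·(+0.0) + 1/2·(+0.0) + 2·(-74.8) = -149.6
ΔH°rxn = (-378.0) − (-149.6) = -228.4 kJ/mol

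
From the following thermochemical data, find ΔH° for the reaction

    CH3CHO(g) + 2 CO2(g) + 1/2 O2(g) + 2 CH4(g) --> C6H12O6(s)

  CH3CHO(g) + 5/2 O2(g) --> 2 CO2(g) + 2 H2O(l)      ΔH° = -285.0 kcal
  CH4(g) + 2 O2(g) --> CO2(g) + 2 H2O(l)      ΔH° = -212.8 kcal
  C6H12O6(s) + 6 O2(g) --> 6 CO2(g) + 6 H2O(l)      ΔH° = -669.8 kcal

ΔH° = -40.8 kcal

equation 1 as written: -285.0 kcal
equation 2 × 2: (2)·(-212.8) = -425.6 kcal
equation 3 reversed: +669.8 kcal
ΔH° = (1)·(-285.0) + (2)·(-212.8) + (-1)·(-669.8) = -40.8 kcal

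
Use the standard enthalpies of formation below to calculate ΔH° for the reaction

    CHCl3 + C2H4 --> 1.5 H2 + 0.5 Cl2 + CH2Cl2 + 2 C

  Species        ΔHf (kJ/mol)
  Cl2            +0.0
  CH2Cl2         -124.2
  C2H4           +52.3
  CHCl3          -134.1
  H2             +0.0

ΔH° = -42.4 kJ/mol

ΔH°rxn = Σ nΔHf°(products) − Σ nΔHf°(reactants).
Products: 3/2·(+0.0) + 1/2·(+0.0) + 1·(-124.2) + 2·(+0.0) = -124.2
Reactants: 1·(-134.1) + 1·(+52.3) = -81.8
ΔH° = (-124.2) − (-81.8) = -42.4 kJ/mol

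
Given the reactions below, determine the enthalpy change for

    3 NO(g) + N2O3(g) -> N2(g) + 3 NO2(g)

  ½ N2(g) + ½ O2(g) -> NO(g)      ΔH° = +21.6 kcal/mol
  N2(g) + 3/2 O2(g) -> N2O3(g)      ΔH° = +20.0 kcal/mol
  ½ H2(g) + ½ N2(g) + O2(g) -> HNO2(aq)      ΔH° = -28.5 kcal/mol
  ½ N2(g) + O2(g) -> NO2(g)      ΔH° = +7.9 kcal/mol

equation 1 reversed and × 3 (reverse to put NO(g) on the reactant side; scale by 3 for the 3 NO(g)): (-3)·(+21.6) = -64.8 kcal/mol
equation 2 reversed (reverse to put N2O3(g) on the reactant side): -20.0 kcal/mol
equation 3: not needed (H2(g) appears nowhere else).
equation 4 × 3 (×3 to match 3 NO2(g) in the target): (3)·(+7.9) = +23.7 kcal/mol
Summing the manipulated equations, ΔH° = (-3)·(+21.6) + (-1)·(+20.0) + (3)·(+7.9) = -61.1 kcal/mol

ΔH° = -61.1 kcal/mol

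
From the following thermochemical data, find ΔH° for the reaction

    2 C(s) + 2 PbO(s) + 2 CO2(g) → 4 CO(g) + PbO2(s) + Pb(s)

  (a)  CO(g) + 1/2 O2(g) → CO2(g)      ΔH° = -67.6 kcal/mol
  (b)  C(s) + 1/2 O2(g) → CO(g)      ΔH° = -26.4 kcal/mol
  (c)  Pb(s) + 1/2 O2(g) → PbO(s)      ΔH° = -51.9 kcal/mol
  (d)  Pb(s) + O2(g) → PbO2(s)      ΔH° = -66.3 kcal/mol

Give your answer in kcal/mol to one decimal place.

(a) reversed and × 2 (CO2(g) must end up as a reactant; scale by 2 for the 2 CO2(g)): (-2)·(-67.6) = +135.2 kcal/mol
(b) × 2 (scale by 2 for the 2 C(s)): (2)·(-26.4) = -52.8 kcal/mol
(c) reversed and × 2 (reverse to put PbO(s) on the reactant side; ×2 to match 2 PbO(s) in the target): (-2)·(-51.9) = +103.8 kcal/mol
(d) as written (PbO2(s) already on the product side): -66.3 kcal/mol
ΔH° = (+135.2) + (-52.8) + (+103.8) + (-66.3) = 119.9 kcal/mol

ΔH° = 119.9 kcal/mol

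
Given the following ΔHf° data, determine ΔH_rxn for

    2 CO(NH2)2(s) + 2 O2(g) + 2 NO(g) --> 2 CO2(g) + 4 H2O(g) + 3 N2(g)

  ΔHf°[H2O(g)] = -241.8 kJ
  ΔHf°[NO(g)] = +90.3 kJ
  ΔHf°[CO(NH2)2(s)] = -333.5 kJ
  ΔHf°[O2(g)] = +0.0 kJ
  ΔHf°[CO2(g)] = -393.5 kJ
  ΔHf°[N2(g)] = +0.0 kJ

ΔH_rxn = -1267.8 kJ

Products: 2·(-393.5) + 4·(-241.8) + 3·(+0.0) = -1754.2
Reactants: 2·(-333.5) + 2·(+0.0) + 2·(+90.3) = -486.4
ΔH_rxn = (-1754.2) − (-486.4) = -1267.8 kJ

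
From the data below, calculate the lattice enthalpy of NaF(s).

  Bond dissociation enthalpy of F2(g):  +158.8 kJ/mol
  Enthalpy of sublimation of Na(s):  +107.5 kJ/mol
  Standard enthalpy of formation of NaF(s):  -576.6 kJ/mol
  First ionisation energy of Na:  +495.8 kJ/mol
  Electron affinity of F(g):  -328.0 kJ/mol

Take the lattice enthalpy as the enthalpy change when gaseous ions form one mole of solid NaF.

ΔHf° = 1·ΔHsub + 1·(ΣIE) + 1/2·D(F2) + 1·EA + U
-576.6 = 1·(+107.5) + 1·(+495.8) + 1/2·(+158.8) + 1·(-328.0) + U
U = -576.6 − (+354.7) = -931.3 kJ/mol

U = -931.3 kJ/mol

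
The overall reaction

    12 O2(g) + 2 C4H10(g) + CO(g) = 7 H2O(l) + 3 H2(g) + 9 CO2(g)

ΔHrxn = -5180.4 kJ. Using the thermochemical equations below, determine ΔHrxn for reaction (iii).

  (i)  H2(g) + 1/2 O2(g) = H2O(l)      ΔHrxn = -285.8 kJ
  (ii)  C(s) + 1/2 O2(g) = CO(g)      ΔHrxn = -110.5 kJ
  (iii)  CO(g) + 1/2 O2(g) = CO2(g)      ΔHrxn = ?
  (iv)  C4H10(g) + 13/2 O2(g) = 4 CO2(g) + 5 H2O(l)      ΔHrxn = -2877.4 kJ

ΔHrxn = -283.0 kJ

(i) reversed and × 3: (-3)·(-285.8) = +857.4 kJ
(ii): not needed.
(iii) as written: contributes x
(iv) × 2: (2)·(-2877.4) = -5754.8 kJ
-5180.4 = (+857.4) + (-5754.8) + x
x = (-5180.4 − (-4897.4)) / (1) = -283.0 kJ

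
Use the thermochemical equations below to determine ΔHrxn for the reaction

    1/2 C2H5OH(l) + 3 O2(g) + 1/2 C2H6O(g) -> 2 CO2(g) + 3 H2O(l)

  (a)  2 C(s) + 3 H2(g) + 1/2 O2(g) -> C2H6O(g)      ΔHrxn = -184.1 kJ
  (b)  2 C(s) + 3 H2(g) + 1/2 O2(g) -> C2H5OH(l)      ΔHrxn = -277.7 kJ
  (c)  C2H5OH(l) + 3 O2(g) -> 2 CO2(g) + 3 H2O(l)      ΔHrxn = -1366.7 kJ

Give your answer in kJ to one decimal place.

(a) reversed and × 1/2: (-1/2)·(-184.1) = +92.05 kJ
(b) × 1/2: (1/2)·(-277.7) = -138.85 kJ
(c) as written: -1366.7 kJ
Summing the manipulated equations, ΔHrxn = (+92.05) + (-138.85) + (-1366.7) = -1413.5 kJ

ΔHrxn = -1413.5 kJ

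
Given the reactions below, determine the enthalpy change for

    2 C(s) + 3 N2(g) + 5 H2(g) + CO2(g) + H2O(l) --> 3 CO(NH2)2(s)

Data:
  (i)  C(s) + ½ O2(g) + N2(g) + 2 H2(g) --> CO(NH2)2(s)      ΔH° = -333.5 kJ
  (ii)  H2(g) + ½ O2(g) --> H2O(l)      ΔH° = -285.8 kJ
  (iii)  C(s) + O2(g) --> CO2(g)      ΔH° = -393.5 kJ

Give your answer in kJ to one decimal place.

ΔH° = -321.2 kJ

(i) × 3: (3)·(-333.5) = -1000.5 kJ
(ii) reversed: +285.8 kJ
(iii) reversed: +393.5 kJ
ΔH° = (3)·(-333.5) + (-1)·(-285.8) + (-1)·(-393.5) = -321.2 kJ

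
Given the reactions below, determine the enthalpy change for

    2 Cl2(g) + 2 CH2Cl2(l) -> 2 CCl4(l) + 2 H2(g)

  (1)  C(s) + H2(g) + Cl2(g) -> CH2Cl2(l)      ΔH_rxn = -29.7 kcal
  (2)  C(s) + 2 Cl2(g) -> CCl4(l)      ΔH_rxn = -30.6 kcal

ΔH_rxn = -1.8 kcal

(1) reversed and × 2 (reverse to put CH2Cl2(l) on the reactant side; scale by 2 for the 2 CH2Cl2(l)): (-2)·(-29.7) = +59.4 kcal
(2) × 2 (×2 to match 2 CCl4(l) in the target): (2)·(-30.6) = -61.2 kcal
By Hess's law, ΔH_rxn = (+59.4) + (-61.2) = -1.8 kcal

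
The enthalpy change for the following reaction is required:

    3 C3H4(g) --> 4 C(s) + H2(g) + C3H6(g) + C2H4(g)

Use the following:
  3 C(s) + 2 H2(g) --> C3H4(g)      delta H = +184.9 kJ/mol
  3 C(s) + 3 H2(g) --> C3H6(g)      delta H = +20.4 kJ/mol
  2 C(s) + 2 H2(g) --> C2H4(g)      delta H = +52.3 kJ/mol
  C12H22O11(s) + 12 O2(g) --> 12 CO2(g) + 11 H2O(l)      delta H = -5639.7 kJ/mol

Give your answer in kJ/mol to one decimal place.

delta H = -482.0 kJ/mol

equation 1 reversed and × 3 (reverse to put C3H4(g) on the reactant side; scale by 3 for the 3 C3H4(g)): (-3)·(+184.9) = -554.7 kJ/mol
equation 2 as written (C3H6(g) already on the product side): +20.4 kJ/mol
equation 3 as written (C2H4(g) already on the product side): +52.3 kJ/mol
equation 4: not needed (H2O(l) appears nowhere else).
delta H = (-554.7) + (+20.4) + (+52.3) = -482.0 kJ/mol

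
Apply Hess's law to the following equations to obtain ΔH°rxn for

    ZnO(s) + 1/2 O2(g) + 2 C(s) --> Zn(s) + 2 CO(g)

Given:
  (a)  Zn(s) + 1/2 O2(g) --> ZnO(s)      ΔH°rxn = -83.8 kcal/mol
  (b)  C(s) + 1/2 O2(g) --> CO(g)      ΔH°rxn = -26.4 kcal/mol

(a) reversed: +83.8 kcal/mol
(b) × 2: (2)·(-26.4) = -52.8 kcal/mol
ΔH°rxn = (+83.8) + (-52.8) = 31.0 kcal/mol

ΔH°rxn = 31.0 kcal/mol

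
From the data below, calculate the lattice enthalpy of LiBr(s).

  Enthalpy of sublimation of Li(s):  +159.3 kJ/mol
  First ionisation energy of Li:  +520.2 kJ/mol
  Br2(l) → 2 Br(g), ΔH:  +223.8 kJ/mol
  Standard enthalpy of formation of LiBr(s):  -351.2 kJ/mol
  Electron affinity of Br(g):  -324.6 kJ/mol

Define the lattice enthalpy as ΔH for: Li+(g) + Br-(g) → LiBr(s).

ΔHf° = 1·ΔHsub + 1·(ΣIE) + 1/2·D(Br2) + 1·EA + U
-351.2 = 1·(+159.3) + 1·(+520.2) + 1/2·(+223.8) + 1·(-324.6) + U
U = -351.2 − (+466.8) = -818.0 kJ/mol

U = -818.0 kJ/mol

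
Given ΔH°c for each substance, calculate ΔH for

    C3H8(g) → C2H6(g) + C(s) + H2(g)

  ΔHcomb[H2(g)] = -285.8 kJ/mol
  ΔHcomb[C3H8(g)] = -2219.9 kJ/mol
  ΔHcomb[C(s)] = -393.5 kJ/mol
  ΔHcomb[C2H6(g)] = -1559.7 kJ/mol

ΔH = 19.1 kJ/mol

Using ΔH = Σ nΔHc°(reactants) − Σ nΔHc°(products):
= [1·(-2219.9)] − [1·(-1559.7) + 1·(-393.5) + 1·(-285.8)]
= 19.1 kJ/mol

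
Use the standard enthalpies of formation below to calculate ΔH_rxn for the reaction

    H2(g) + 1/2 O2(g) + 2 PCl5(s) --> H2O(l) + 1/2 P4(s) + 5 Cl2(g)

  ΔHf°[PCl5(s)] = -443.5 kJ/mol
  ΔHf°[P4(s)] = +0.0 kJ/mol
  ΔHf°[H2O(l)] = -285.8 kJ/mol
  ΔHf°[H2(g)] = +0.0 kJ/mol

Products: 1·(-285.8) + 1/2·(+0.0) + 5·(+0.0) = -285.8
Reactants: 1·(+0.0) + 1/2·(+0.0) + 2·(-443.5) = -887.0
ΔH_rxn = (-285.8) − (-887.0) = 601.2 kJ/mol

ΔH_rxn = 601.2 kJ/mol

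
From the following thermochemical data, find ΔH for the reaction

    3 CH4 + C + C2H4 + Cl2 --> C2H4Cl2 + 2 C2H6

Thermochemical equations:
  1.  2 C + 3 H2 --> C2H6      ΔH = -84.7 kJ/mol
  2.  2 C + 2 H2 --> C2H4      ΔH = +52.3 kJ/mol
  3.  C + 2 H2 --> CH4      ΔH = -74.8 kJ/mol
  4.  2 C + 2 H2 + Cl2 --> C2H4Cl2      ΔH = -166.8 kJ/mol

eq. 1 × 2: (2)·(-84.7) = -169.4 kJ/mol
eq. 2 reversed: -52.3 kJ/mol
eq. 3 reversed and × 3: (-3)·(-74.8) = +224.4 kJ/mol
eq. 4 as written: -166.8 kJ/mol
ΔH = (2)·(-84.7) + (-1)·(+52.3) + (-3)·(-74.8) + (1)·(-166.8) = -164.1 kJ/mol

ΔH = -164.1 kJ/mol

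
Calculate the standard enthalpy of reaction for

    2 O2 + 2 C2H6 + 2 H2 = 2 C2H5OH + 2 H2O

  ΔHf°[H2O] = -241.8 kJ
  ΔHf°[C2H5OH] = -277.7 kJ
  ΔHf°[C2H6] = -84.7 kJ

ΔH_rxn = -869.6 kJ

Products: 2·(-277.7) + 2·(-241.8) = -1039.0
Reactants: 2·(+0.0) + 2·(-84.7) + 2·(+0.0) = -169.4
ΔH_rxn = (-1039.0) − (-169.4) = -869.6 kJ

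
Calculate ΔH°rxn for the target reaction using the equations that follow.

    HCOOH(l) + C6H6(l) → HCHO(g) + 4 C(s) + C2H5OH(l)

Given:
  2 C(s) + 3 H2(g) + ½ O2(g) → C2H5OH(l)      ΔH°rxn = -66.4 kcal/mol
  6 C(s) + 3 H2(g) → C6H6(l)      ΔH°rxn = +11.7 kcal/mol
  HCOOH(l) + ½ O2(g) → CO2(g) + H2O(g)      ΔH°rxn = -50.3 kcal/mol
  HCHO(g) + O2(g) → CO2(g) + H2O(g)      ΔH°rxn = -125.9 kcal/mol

equation 1 as written (C2H5OH(l) already on the product side): -66.4 kcal/mol
equation 2 reversed (C6H6(l) must end up as a reactant): -11.7 kcal/mol
equation 3 as written (HCOOH(l) already on the reactant side): -50.3 kcal/mol
equation 4 reversed (HCHO(g) must end up as a product): +125.9 kcal/mol
By Hess's law, ΔH°rxn = (1)·(-66.4) + (-1)·(+11.7) + (1)·(-50.3) + (-1)·(-125.9) = -2.5 kcal/mol

ΔH°rxn = -2.5 kcal/mol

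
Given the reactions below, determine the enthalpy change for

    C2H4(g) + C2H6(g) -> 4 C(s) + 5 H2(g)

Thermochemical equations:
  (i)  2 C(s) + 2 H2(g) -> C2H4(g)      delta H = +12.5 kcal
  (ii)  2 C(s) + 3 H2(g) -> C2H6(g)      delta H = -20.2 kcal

(i) reversed (reverse to put C2H4(g) on the reactant side): -12.5 kcal
(ii) reversed (C2H6(g) must end up as a reactant): +20.2 kcal
Since enthalpy is a state function, delta H = (-12.5) + (+20.2) = 7.7 kcal

delta H = 7.7 kcal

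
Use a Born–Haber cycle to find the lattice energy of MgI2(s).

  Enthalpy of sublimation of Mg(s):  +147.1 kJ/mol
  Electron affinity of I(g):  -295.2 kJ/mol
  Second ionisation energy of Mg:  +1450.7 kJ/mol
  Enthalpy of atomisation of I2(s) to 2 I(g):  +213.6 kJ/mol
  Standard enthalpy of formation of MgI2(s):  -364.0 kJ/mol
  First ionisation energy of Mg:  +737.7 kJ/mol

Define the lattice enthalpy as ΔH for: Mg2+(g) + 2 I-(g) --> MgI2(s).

ΔHf° = 1·ΔHsub + 1·(ΣIE) + 1·D(I2) + 2·EA + U
-364.0 = 1·(+147.1) + 1·(+2188.4) + 1·(+213.6) + 2·(-295.2) + U
U = -364.0 − (+1958.7) = -2322.7 kJ/mol

U = -2322.7 kJ/mol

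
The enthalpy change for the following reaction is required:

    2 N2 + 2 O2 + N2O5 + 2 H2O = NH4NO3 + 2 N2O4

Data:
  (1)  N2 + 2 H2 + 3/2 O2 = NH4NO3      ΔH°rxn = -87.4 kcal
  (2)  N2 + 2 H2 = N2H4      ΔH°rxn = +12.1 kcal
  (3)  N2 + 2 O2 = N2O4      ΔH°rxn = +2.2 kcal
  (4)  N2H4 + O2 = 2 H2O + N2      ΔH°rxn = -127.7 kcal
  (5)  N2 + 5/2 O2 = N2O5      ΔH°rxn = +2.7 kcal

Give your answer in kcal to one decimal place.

ΔH°rxn = 29.9 kcal

(1) as written (NH4NO3 already on the product side): -87.4 kcal
(2) reversed: -12.1 kcal
(3) × 2 (×2 to match 2 N2O4 in the target): (2)·(+2.2) = +4.4 kcal
(4) reversed (H2O must end up as a reactant): +127.7 kcal
(5) reversed (reverse to put N2O5 on the reactant side): -2.7 kcal
Since enthalpy is a state function, ΔH°rxn = (-87.4) + (-12.1) + (+4.4) + (+127.7) + (-2.7) = 29.9 kcal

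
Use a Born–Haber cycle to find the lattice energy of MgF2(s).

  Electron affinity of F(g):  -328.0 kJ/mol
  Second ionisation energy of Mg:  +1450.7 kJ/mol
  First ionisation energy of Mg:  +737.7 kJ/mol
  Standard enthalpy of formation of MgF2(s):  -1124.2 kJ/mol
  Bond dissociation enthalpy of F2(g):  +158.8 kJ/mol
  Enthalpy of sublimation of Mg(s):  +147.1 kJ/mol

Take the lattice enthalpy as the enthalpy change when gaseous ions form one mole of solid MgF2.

ΔHf° = 1·ΔHsub + 1·(ΣIE) + 1·D(F2) + 2·EA + U
-1124.2 = 1·(+147.1) + 1·(+2188.4) + 1·(+158.8) + 2·(-328.0) + U
U = -1124.2 − (+1838.3) = -2962.5 kJ/mol

U = -2962.5 kJ/mol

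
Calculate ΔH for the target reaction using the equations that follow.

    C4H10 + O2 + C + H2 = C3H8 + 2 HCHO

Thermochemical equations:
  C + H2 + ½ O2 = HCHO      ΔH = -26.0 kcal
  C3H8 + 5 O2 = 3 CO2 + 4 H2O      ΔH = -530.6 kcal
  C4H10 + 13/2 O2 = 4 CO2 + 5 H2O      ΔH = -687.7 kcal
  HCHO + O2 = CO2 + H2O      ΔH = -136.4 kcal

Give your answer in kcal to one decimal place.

equation 1 as written: -26.0 kcal
equation 2 reversed: +530.6 kcal
equation 3 as written: -687.7 kcal
equation 4 reversed: +136.4 kcal
ΔH = (-26.0) + (+530.6) + (-687.7) + (+136.4) = -46.7 kcal

ΔH = -46.7 kcal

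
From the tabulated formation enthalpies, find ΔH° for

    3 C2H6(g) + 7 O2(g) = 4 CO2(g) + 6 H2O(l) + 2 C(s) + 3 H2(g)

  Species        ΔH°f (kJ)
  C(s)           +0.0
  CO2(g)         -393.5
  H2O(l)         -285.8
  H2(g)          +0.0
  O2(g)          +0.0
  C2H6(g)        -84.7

ΔH°rxn = Σ nΔHf°(products) − Σ nΔHf°(reactants).
Products: 4·(-393.5) + 6·(-285.8) + 2·(+0.0) + 3·(+0.0) = -3288.8
Reactants: 3·(-84.7) + 7·(+0.0) = -254.1
ΔH° = (-3288.8) − (-254.1) = -3034.7 kJ

ΔH° = -3034.7 kJ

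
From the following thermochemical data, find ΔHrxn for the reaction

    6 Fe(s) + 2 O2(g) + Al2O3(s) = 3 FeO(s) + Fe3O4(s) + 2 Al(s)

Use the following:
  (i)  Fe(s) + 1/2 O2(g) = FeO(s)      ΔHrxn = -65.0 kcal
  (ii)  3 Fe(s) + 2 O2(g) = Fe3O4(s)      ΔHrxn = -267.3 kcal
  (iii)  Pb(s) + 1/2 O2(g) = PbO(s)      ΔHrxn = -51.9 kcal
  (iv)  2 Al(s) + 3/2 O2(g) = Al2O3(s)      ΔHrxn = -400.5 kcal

(i) × 3 (scale by 3 for the 3 FeO(s)): (3)·(-65.0) = -195.0 kcal
(ii) as written (Fe3O4(s) already on the product side): -267.3 kcal
(iii): not needed (Pb(s) appears nowhere else).
(iv) reversed (Al2O3(s) must end up as a reactant): +400.5 kcal
By Hess's law, ΔHrxn = (3)·(-65.0) + (1)·(-267.3) + (-1)·(-400.5) = -61.8 kcal

ΔHrxn = -61.8 kcal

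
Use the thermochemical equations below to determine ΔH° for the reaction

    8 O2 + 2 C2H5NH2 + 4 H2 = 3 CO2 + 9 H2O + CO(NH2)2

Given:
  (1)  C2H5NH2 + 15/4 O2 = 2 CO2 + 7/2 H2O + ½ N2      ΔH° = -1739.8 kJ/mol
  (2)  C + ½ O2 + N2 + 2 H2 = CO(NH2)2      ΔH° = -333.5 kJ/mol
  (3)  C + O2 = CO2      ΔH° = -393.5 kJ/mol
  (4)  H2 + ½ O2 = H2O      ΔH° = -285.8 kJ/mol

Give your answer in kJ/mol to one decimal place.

ΔH° = -3991.2 kJ/mol

(1) × 2: (2)·(-1739.8) = -3479.6 kJ/mol
(2) as written: -333.5 kJ/mol
(3) reversed: +393.5 kJ/mol
(4) × 2: (2)·(-285.8) = -571.6 kJ/mol
By Hess's law, ΔH° = (2)·(-1739.8) + (1)·(-333.5) + (-1)·(-393.5) + (2)·(-285.8) = -3991.2 kJ/mol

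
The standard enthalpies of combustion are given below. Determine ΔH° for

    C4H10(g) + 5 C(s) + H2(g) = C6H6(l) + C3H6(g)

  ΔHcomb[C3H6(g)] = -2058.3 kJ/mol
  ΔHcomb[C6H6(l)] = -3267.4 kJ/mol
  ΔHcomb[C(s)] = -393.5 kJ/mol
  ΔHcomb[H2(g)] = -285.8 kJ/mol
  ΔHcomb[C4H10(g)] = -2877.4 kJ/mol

ΔH° = 195.0 kJ/mol

Using ΔH = Σ nΔHc°(reactants) − Σ nΔHc°(products):
= [1·(-2877.4) + 5·(-393.5) + 1·(-285.8)] − [1·(-3267.4) + 1·(-2058.3)]
= 195.0 kJ/mol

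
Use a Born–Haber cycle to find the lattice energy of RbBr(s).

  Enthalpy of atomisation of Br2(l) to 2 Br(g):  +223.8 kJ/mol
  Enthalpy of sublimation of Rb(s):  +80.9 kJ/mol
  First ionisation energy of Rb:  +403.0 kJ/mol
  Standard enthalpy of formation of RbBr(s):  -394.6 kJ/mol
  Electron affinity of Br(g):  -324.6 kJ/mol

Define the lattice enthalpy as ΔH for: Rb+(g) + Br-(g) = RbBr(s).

U = -665.8 kJ/mol

ΔHf° = 1·ΔHsub + 1·(ΣIE) + 1/2·D(Br2) + 1·EA + U
-394.6 = 1·(+80.9) + 1·(+403.0) + 1/2·(+223.8) + 1·(-324.6) + U
U = -394.6 − (+271.2) = -665.8 kJ/mol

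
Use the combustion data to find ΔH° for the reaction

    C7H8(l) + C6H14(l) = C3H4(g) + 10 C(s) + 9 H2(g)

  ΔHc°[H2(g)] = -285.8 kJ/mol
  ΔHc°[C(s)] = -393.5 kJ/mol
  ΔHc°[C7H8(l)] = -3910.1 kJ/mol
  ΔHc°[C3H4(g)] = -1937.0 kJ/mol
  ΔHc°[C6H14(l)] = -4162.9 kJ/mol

With combustion enthalpies, reactants minus products:
= [1·(-3910.1) + 1·(-4162.9)] − [1·(-1937.0) + 10·(-393.5) + 9·(-285.8)]
= 371.2 kJ/mol

ΔH° = 371.2 kJ/mol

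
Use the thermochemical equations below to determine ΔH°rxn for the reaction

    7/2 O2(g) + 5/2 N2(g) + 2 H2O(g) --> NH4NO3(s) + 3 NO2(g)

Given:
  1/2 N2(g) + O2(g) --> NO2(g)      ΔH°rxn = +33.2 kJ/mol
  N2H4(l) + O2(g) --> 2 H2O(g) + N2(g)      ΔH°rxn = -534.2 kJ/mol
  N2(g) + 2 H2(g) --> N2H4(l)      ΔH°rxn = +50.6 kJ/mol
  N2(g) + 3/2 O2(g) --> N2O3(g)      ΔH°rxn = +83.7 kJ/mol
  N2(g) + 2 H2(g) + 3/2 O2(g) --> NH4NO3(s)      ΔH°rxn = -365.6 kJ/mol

equation 1 × 3: (3)·(+33.2) = +99.6 kJ/mol
equation 2 reversed: +534.2 kJ/mol
equation 3 reversed: -50.6 kJ/mol
equation 4: not needed.
equation 5 as written: -365.6 kJ/mol
ΔH°rxn = (3)·(+33.2) + (-1)·(-534.2) + (-1)·(+50.6) + (1)·(-365.6) = 217.6 kJ/mol

ΔH°rxn = 217.6 kJ/mol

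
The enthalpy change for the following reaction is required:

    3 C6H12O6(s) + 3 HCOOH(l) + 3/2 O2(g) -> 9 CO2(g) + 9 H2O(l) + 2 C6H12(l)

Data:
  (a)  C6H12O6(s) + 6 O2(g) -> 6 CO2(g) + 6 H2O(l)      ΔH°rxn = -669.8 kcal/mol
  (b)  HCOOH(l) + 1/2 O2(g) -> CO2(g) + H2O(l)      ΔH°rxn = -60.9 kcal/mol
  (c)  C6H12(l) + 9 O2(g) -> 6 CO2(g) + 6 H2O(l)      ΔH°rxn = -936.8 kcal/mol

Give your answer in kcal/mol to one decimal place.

ΔH°rxn = -318.5 kcal/mol

(a) × 3: (3)·(-669.8) = -2009.4 kcal/mol
(b) × 3: (3)·(-60.9) = -182.7 kcal/mol
(c) reversed and × 2: (-2)·(-936.8) = +1873.6 kcal/mol
Combining the equations, ΔH°rxn = (3)·(-669.8) + (3)·(-60.9) + (-2)·(-936.8) = -318.5 kcal/mol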